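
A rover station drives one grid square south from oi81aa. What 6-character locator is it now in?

Latitude subsquare a = 0; −1 → -1, wraps to 23 = x, carry into square.
Latitude square 1; −1 → 0.
The longitude characters are unchanged.

OI80ax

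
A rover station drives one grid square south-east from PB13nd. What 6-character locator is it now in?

PB13oc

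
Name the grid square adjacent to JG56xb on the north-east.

Longitude subsquare x = 23; +1 → 24, wraps to 0 = a, carry into square.
Longitude square 5; +1 → 6.
Latitude subsquare b = 1; +1 → 2 = c.

JG66ac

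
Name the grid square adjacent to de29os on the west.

DE29ns

Longitude subsquare o = 14; −1 → 13 = n.
The latitude characters are unchanged.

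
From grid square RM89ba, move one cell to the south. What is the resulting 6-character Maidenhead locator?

RM88bx

Latitude subsquare a = 0; −1 → -1, wraps to 23 = x, carry into square.
Latitude square 9; −1 → 8.
The longitude characters are unchanged.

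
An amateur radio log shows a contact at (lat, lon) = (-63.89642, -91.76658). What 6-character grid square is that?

EC46cc

Shift to the Maidenhead origin (180°W, 90°S): lon 88.2334, lat 26.1036.
Field (20°×10°, letters A–R): lon ⌊88.2334/20⌋ = 4 → E; lat ⌊26.1036/10⌋ = 2 → C.
Square (2°×1°, digits 0–9): lon ⌊8.2334/2⌋ = 4; lat ⌊6.1036/1⌋ = 6.
Subsquare (5′×2.5′, letters a–x): lon ⌊0.2334/0.0833333⌋ = 2 → c; lat ⌊0.1036/0.0416667⌋ = 2 → c.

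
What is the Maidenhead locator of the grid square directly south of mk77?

MK76

Latitude square 7; −1 → 6.
The longitude characters are unchanged.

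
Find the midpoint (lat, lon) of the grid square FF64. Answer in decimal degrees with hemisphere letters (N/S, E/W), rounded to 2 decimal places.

Field F=5, F=5: +5·20° lon, +5·10° lat → SW at lon -80°, lat -40°.
Square 6, 4: +6·2° lon, +4·1° lat → SW at lon -68°, lat -36°.
Cell spans 2° lon × 1° lat. Centre is SW corner plus half of each.
latitude 35.50° S, longitude 67.00° W.

35.50° S, 67.00° W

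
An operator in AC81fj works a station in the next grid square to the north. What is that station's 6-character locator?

Latitude subsquare j = 9; +1 → 10 = k.
The longitude characters are unchanged.

AC81fk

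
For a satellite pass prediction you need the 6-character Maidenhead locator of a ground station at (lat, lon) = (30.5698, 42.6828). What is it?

LM10in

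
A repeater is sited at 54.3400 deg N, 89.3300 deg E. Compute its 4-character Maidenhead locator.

Add 180° to longitude and 90° to latitude: 269.33, 144.34.
Field: lon ⌊269.33/20⌋ = 13 → N; lat ⌊144.34/10⌋ = 14 → O.
Square: lon ⌊9.33/2⌋ = 4; lat ⌊4.34/1⌋ = 4.

NO44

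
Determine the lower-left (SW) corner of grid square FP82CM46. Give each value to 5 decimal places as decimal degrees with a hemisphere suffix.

62.52500° N, 63.80000° W

Field F=5, P=15: +5·20° lon, +15·10° lat → SW at lon -80°, lat 60°.
Square 8, 2: +8·2° lon, +2·1° lat → SW at lon -64°, lat 62°.
Subsquare c=2, m=12: +2·0.0833333° lon, +12·0.0416667° lat → SW at lon -63.8333°, lat 62.5°.
Extended square 4, 6: +4·0.00833333° lon, +6·0.00416667° lat → SW at lon -63.8°, lat 62.525°.
latitude 62.52500° N, longitude 63.80000° W.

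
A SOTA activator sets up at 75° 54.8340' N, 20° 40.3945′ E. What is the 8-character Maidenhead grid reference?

KQ05iv09

Offset from 180°W / 90°S: lon 200.67324°, lat 165.91390°.
Field (20°×10°, letters A–R): 200.67324/20 → 10 → K, 165.91390/10 → 16 → Q; chars KQ.
Square (2°×1°, digits 0–9): 0.67324/2 → 0, 5.91390/1 → 5; chars 05.
Subsquare (5′×2.5′, letters a–x): 0.67324/0.0833333 → 8 → i, 0.91390/0.0416667 → 21 → v; chars iv.
Extended square (30″×15″, digits 0–9): 0.00657/0.00833333 → 0, 0.03890/0.00416667 → 9; chars 09.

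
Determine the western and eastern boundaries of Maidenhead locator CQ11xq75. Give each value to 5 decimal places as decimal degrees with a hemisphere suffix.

136.02500° W, 136.01667° W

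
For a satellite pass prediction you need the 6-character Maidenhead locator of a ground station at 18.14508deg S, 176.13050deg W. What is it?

AH11wu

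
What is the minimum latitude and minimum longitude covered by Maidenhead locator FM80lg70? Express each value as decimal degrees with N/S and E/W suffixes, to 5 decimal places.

30.25000° N, 63.02500° W

Field F=5, M=12: +5·20° lon, +12·10° lat → SW at lon -80°, lat 30°.
Square 8, 0: +8·2° lon, +0·1° lat → SW at lon -64°, lat 30°.
Subsquare l=11, g=6: +11·0.0833333° lon, +6·0.0416667° lat → SW at lon -63.0833°, lat 30.25°.
Extended square 7, 0: +7·0.00833333° lon, +0·0.00416667° lat → SW at lon -63.025°, lat 30.25°.
latitude 30.25000° N, longitude 63.02500° W.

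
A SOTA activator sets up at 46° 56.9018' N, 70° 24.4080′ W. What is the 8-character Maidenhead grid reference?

FN46tw17

Add 180° to longitude and 90° to latitude: 109.59320, 136.94836.
Field: 109.59320/20 → 5 → F, 136.94836/10 → 13 → N; chars FN.
Square: 9.59320/2 → 4, 6.94836/1 → 6; chars 46.
Subsquare: 1.59320/0.0833333 → 19 → t, 0.94836/0.0416667 → 22 → w; chars tw.
Extended square: 0.00987/0.00833333 → 1, 0.03170/0.00416667 → 7; chars 17.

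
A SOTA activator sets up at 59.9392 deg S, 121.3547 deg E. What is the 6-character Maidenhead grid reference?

PD00qb

Offset from 180°W / 90°S: lon 301.3547°, lat 30.0608°.
Field: lon ⌊301.3547/20⌋ = 15 → P; lat ⌊30.0608/10⌋ = 3 → D.
Square: lon ⌊1.3547/2⌋ = 0; lat ⌊0.0608/1⌋ = 0.
Subsquare: lon ⌊1.3547/0.0833333⌋ = 16 → q; lat ⌊0.0608/0.0416667⌋ = 1 → b.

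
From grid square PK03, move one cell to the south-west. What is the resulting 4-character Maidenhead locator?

OK92

Longitude square 0; −1 → -1, wraps to 9, carry into field.
Longitude field P = 15; −1 → 14 = O.
Latitude square 3; −1 → 2.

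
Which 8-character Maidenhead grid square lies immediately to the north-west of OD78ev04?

OD78dv95

Longitude extended square 0; −1 → -1, wraps to 9, carry into subsquare.
Longitude subsquare e = 4; −1 → 3 = d.
Latitude extended square 4; +1 → 5.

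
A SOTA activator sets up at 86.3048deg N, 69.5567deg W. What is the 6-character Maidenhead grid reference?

Shift to the Maidenhead origin (180°W, 90°S): lon 110.4433, lat 176.3048.
Field: 110.4433/20 → 5 → F, 176.3048/10 → 17 → R; chars FR.
Square: 10.4433/2 → 5, 6.3048/1 → 6; chars 56.
Subsquare: 0.4433/0.0833333 → 5 → f, 0.3048/0.0416667 → 7 → h; chars fh.

FR56fh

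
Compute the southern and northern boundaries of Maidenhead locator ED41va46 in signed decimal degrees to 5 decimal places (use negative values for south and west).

-58.97500, -58.97083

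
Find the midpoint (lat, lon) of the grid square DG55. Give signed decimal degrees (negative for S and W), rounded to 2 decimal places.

Field D=3, G=6: +3·20° lon, +6·10° lat → SW at lon -120°, lat -30°.
Square 5, 5: +5·2° lon, +5·1° lat → SW at lon -110°, lat -25°.
Cell spans 2° lon × 1° lat. Centre is SW corner plus half of each.
latitude -24.50, longitude -109.00.

-24.50, -109.00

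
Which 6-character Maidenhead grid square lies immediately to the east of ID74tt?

ID74ut

Longitude subsquare t = 19; +1 → 20 = u.
The latitude characters are unchanged.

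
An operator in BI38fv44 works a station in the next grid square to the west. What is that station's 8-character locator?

BI38fv34

Longitude extended square 4; −1 → 3.
The latitude characters are unchanged.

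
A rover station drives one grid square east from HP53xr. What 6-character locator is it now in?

Longitude subsquare x = 23; +1 → 24, wraps to 0 = a, carry into square.
Longitude square 5; +1 → 6.
The latitude characters are unchanged.

HP63ar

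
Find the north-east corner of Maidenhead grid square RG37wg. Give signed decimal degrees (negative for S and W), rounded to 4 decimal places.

-22.7083, 167.9167

Field R=17, G=6: +17·20° lon, +6·10° lat → SW at lon 160°, lat -30°.
Square 3, 7: +3·2° lon, +7·1° lat → SW at lon 166°, lat -23°.
Subsquare w=22, g=6: +22·0.0833333° lon, +6·0.0416667° lat → SW at lon 167.833°, lat -22.75°.
Cell spans 0.0833333° lon × 0.0416667° lat. NE corner is SW corner plus one full cell.
latitude -22.7083, longitude 167.9167.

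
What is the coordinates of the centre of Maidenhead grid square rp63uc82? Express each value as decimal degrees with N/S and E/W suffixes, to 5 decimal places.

Field R=17, P=15: +17·20° lon, +15·10° lat → SW at lon 160°, lat 60°.
Square 6, 3: +6·2° lon, +3·1° lat → SW at lon 172°, lat 63°.
Subsquare u=20, c=2: +20·0.0833333° lon, +2·0.0416667° lat → SW at lon 173.667°, lat 63.0833°.
Extended square 8, 2: +8·0.00833333° lon, +2·0.00416667° lat → SW at lon 173.733°, lat 63.0917°.
Cell spans 0.00833333° lon × 0.00416667° lat. Centre is SW corner plus half of each.
latitude 63.09375° N, longitude 173.73750° E.

63.09375° N, 173.73750° E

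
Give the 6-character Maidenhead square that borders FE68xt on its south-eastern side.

Longitude subsquare x = 23; +1 → 24, wraps to 0 = a, carry into square.
Longitude square 6; +1 → 7.
Latitude subsquare t = 19; −1 → 18 = s.

FE78as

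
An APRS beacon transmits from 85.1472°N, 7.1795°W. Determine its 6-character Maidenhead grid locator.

IR65jd

Shift to the Maidenhead origin (180°W, 90°S): lon 172.8205, lat 175.1472.
Field (20°×10°, letters A–R): lon ⌊172.8205/20⌋ = 8 → I; lat ⌊175.1472/10⌋ = 17 → R.
Square (2°×1°, digits 0–9): lon ⌊12.8205/2⌋ = 6; lat ⌊5.1472/1⌋ = 5.
Subsquare (5′×2.5′, letters a–x): lon ⌊0.8205/0.0833333⌋ = 9 → j; lat ⌊0.1472/0.0416667⌋ = 3 → d.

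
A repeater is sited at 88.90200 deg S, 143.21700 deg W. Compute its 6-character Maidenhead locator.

Shift to the Maidenhead origin (180°W, 90°S): lon 36.7830, lat 1.0980.
Field (20°×10°, letters A–R): 36.7830/20 → 1 → B, 1.0980/10 → 0 → A; chars BA.
Square (2°×1°, digits 0–9): 16.7830/2 → 8, 1.0980/1 → 1; chars 81.
Subsquare (5′×2.5′, letters a–x): 0.7830/0.0833333 → 9 → j, 0.0980/0.0416667 → 2 → c; chars jc.

BA81jc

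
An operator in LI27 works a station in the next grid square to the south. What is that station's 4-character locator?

LI26

Latitude square 7; −1 → 6.
The longitude characters are unchanged.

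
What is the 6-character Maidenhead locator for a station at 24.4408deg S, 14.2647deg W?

Offset from 180°W / 90°S: lon 165.7353°, lat 65.5592°.
Field (20°×10°, letters A–R): lon ⌊165.7353/20⌋ = 8 → I; lat ⌊65.5592/10⌋ = 6 → G.
Square (2°×1°, digits 0–9): lon ⌊5.7353/2⌋ = 2; lat ⌊5.5592/1⌋ = 5.
Subsquare (5′×2.5′, letters a–x): lon ⌊1.7353/0.0833333⌋ = 20 → u; lat ⌊0.5592/0.0416667⌋ = 13 → n.

IG25un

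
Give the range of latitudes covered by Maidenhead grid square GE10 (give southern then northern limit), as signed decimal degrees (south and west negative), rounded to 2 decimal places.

Field G=6, E=4: +6·20° lon, +4·10° lat → SW at lon -60°, lat -50°.
Square 1, 0: +1·2° lon, +0·1° lat → SW at lon -58°, lat -50°.
Cell spans 2° lon × 1° lat.
south -50.00, north -49.00.

-50.00, -49.00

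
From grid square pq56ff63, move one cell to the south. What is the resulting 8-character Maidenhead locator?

Latitude extended square 3; −1 → 2.
The longitude characters are unchanged.

PQ56ff62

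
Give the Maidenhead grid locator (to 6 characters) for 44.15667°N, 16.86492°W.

Shift to the Maidenhead origin (180°W, 90°S): lon 163.1351, lat 134.1567.
Field: 163.1351/20 → 8 → I, 134.1567/10 → 13 → N; chars IN.
Square: 3.1351/2 → 1, 4.1567/1 → 4; chars 14.
Subsquare: 1.1351/0.0833333 → 13 → n, 0.1567/0.0416667 → 3 → d; chars nd.

IN14nd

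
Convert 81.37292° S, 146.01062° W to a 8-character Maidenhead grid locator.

Offset from 180°W / 90°S: lon 33.98938°, lat 8.62708°.
Field (20°×10°, letters A–R): 33.98938/20 → 1 → B, 8.62708/10 → 0 → A; chars BA.
Square (2°×1°, digits 0–9): 13.98938/2 → 6, 8.62708/1 → 8; chars 68.
Subsquare (5′×2.5′, letters a–x): 1.98938/0.0833333 → 23 → x, 0.62708/0.0416667 → 15 → p; chars xp.
Extended square (30″×15″, digits 0–9): 0.07271/0.00833333 → 8, 0.00208/0.00416667 → 0; chars 80.

BA68xp80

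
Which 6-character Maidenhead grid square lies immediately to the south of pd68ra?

PD67rx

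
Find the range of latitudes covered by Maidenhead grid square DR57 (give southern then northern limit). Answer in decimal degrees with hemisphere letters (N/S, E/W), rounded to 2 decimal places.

87.00° N, 88.00° N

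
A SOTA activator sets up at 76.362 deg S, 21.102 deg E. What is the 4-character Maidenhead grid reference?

Offset from 180°W / 90°S: lon 201.10°, lat 13.64°.
Field (20°×10°, letters A–R): lon ⌊201.10/20⌋ = 10 → K; lat ⌊13.64/10⌋ = 1 → B.
Square (2°×1°, digits 0–9): lon ⌊1.10/2⌋ = 0; lat ⌊3.64/1⌋ = 3.

KB03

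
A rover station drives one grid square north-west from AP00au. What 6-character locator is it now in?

RP90xv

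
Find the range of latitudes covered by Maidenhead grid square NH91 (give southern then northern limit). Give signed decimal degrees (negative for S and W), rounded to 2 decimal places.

Field N=13, H=7: +13·20° lon, +7·10° lat → SW at lon 80°, lat -20°.
Square 9, 1: +9·2° lon, +1·1° lat → SW at lon 98°, lat -19°.
Cell spans 2° lon × 1° lat.
south -19.00, north -18.00.

-19.00, -18.00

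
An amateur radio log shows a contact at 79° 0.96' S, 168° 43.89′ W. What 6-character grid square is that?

Add 180° to longitude and 90° to latitude: 11.2685, 10.9840.
Field (20°×10°, letters A–R): 11.2685/20 → 0 → A, 10.9840/10 → 1 → B; chars AB.
Square (2°×1°, digits 0–9): 11.2685/2 → 5, 0.9840/1 → 0; chars 50.
Subsquare (5′×2.5′, letters a–x): 1.2685/0.0833333 → 15 → p, 0.9840/0.0416667 → 23 → x; chars px.

AB50px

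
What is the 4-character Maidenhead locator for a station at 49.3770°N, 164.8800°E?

RN29

Offset from 180°W / 90°S: lon 344.88°, lat 139.38°.
Field: 344.88/20 → 17 → R, 139.38/10 → 13 → N; chars RN.
Square: 4.88/2 → 2, 9.38/1 → 9; chars 29.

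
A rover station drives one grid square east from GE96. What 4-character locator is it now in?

HE06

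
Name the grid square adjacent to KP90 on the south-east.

Longitude square 9; +1 → 10, wraps to 0, carry into field.
Longitude field K = 10; +1 → 11 = L.
Latitude square 0; −1 → -1, wraps to 9, carry into field.
Latitude field P = 15; −1 → 14 = O.

LO09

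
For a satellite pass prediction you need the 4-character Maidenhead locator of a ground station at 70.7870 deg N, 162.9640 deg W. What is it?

AQ80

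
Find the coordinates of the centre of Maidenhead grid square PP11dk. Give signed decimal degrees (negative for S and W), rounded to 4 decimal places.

Field P=15, P=15: +15·20° lon, +15·10° lat → SW at lon 120°, lat 60°.
Square 1, 1: +1·2° lon, +1·1° lat → SW at lon 122°, lat 61°.
Subsquare d=3, k=10: +3·0.0833333° lon, +10·0.0416667° lat → SW at lon 122.25°, lat 61.4167°.
Cell spans 0.0833333° lon × 0.0416667° lat. Centre is SW corner plus half of each.
latitude 61.4375, longitude 122.2917.

61.4375, 122.2917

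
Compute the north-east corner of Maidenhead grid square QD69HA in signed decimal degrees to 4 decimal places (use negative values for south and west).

Field Q=16, D=3: +16·20° lon, +3·10° lat → SW at lon 140°, lat -60°.
Square 6, 9: +6·2° lon, +9·1° lat → SW at lon 152°, lat -51°.
Subsquare h=7, a=0: +7·0.0833333° lon, +0·0.0416667° lat → SW at lon 152.583°, lat -51°.
Cell spans 0.0833333° lon × 0.0416667° lat. NE corner is SW corner plus one full cell.
latitude -50.9583, longitude 152.6667.

-50.9583, 152.6667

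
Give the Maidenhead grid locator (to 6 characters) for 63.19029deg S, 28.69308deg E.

Offset from 180°W / 90°S: lon 208.6931°, lat 26.8097°.
Field: 208.6931/20 → 10 → K, 26.8097/10 → 2 → C; chars KC.
Square: 8.6931/2 → 4, 6.8097/1 → 6; chars 46.
Subsquare: 0.6931/0.0833333 → 8 → i, 0.8097/0.0416667 → 19 → t; chars it.

KC46it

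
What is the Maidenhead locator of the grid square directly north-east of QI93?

Longitude square 9; +1 → 10, wraps to 0, carry into field.
Longitude field Q = 16; +1 → 17 = R.
Latitude square 3; +1 → 4.

RI04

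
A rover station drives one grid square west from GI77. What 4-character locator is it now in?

Longitude square 7; −1 → 6.
The latitude characters are unchanged.

GI67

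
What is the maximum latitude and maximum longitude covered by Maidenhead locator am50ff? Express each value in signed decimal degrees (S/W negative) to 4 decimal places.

Field A=0, M=12: +0·20° lon, +12·10° lat → SW at lon -180°, lat 30°.
Square 5, 0: +5·2° lon, +0·1° lat → SW at lon -170°, lat 30°.
Subsquare f=5, f=5: +5·0.0833333° lon, +5·0.0416667° lat → SW at lon -169.583°, lat 30.2083°.
Cell spans 0.0833333° lon × 0.0416667° lat. NE corner is SW corner plus one full cell.
latitude 30.2500, longitude -169.5000.

30.2500, -169.5000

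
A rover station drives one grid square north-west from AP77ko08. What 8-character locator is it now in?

AP77jo99

Longitude extended square 0; −1 → -1, wraps to 9, carry into subsquare.
Longitude subsquare k = 10; −1 → 9 = j.
Latitude extended square 8; +1 → 9.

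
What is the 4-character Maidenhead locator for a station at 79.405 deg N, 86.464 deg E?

NQ39

Shift to the Maidenhead origin (180°W, 90°S): lon 266.46, lat 169.41.
Field: 266.46/20 → 13 → N, 169.41/10 → 16 → Q; chars NQ.
Square: 6.46/2 → 3, 9.41/1 → 9; chars 39.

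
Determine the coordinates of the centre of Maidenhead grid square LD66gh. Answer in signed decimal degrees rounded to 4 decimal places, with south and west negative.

-53.6875, 52.5417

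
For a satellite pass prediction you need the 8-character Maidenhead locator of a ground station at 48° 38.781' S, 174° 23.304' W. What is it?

Shift to the Maidenhead origin (180°W, 90°S): lon 5.61160, lat 41.35365.
Field (20°×10°, letters A–R): lon ⌊5.61160/20⌋ = 0 → A; lat ⌊41.35365/10⌋ = 4 → E.
Square (2°×1°, digits 0–9): lon ⌊5.61160/2⌋ = 2; lat ⌊1.35365/1⌋ = 1.
Subsquare (5′×2.5′, letters a–x): lon ⌊1.61160/0.0833333⌋ = 19 → t; lat ⌊0.35365/0.0416667⌋ = 8 → i.
Extended square (30″×15″, digits 0–9): lon ⌊0.02827/0.00833333⌋ = 3; lat ⌊0.02032/0.00416667⌋ = 4.

AE21ti34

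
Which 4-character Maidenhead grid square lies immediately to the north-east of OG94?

PG05

Longitude square 9; +1 → 10, wraps to 0, carry into field.
Longitude field O = 14; +1 → 15 = P.
Latitude square 4; +1 → 5.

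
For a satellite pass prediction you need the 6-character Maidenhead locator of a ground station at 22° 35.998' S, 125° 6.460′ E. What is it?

Offset from 180°W / 90°S: lon 305.1077°, lat 67.4000°.
Field: 305.1077/20 → 15 → P, 67.4000/10 → 6 → G; chars PG.
Square: 5.1077/2 → 2, 7.4000/1 → 7; chars 27.
Subsquare: 1.1077/0.0833333 → 13 → n, 0.4000/0.0416667 → 9 → j; chars nj.

PG27nj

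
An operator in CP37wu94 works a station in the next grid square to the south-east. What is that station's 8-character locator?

CP37xu03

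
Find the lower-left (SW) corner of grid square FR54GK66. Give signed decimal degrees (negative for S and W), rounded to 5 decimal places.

Field F=5, R=17: +5·20° lon, +17·10° lat → SW at lon -80°, lat 80°.
Square 5, 4: +5·2° lon, +4·1° lat → SW at lon -70°, lat 84°.
Subsquare g=6, k=10: +6·0.0833333° lon, +10·0.0416667° lat → SW at lon -69.5°, lat 84.4167°.
Extended square 6, 6: +6·0.00833333° lon, +6·0.00416667° lat → SW at lon -69.45°, lat 84.4417°.
latitude 84.44167, longitude -69.45000.

84.44167, -69.45000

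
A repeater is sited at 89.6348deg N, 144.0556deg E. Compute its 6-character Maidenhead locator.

QR29ap

Shift to the Maidenhead origin (180°W, 90°S): lon 324.0556, lat 179.6348.
Field: lon ⌊324.0556/20⌋ = 16 → Q; lat ⌊179.6348/10⌋ = 17 → R.
Square: lon ⌊4.0556/2⌋ = 2; lat ⌊9.6348/1⌋ = 9.
Subsquare: lon ⌊0.0556/0.0833333⌋ = 0 → a; lat ⌊0.6348/0.0416667⌋ = 15 → p.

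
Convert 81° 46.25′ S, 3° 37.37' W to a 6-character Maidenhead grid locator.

IA88ef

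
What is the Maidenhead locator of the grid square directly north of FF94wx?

Latitude subsquare x = 23; +1 → 24, wraps to 0 = a, carry into square.
Latitude square 4; +1 → 5.
The longitude characters are unchanged.

FF95wa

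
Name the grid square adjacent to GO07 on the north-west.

FO98

Longitude square 0; −1 → -1, wraps to 9, carry into field.
Longitude field G = 6; −1 → 5 = F.
Latitude square 7; +1 → 8.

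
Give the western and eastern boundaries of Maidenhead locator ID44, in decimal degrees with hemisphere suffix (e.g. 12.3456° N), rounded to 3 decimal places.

Field I=8, D=3: +8·20° lon, +3·10° lat → SW at lon -20°, lat -60°.
Square 4, 4: +4·2° lon, +4·1° lat → SW at lon -12°, lat -56°.
Cell spans 2° lon × 1° lat.
west 12.000° W, east 10.000° W.

12.000° W, 10.000° W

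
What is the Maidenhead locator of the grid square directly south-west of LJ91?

LJ80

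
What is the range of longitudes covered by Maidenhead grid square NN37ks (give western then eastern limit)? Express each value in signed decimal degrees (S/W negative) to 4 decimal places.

86.8333, 86.9167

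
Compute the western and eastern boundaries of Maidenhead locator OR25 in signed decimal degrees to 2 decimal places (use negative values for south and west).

104.00, 106.00

Field O=14, R=17: +14·20° lon, +17·10° lat → SW at lon 100°, lat 80°.
Square 2, 5: +2·2° lon, +5·1° lat → SW at lon 104°, lat 85°.
Cell spans 2° lon × 1° lat.
west 104.00, east 106.00.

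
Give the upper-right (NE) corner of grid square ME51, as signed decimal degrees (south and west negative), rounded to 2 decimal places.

-48.00, 72.00

Field M=12, E=4: +12·20° lon, +4·10° lat → SW at lon 60°, lat -50°.
Square 5, 1: +5·2° lon, +1·1° lat → SW at lon 70°, lat -49°.
Cell spans 2° lon × 1° lat. NE corner is SW corner plus one full cell.
latitude -48.00, longitude 72.00.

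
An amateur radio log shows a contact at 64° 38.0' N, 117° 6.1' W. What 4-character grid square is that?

DP14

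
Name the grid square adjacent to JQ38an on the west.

JQ28xn

Longitude subsquare a = 0; −1 → -1, wraps to 23 = x, carry into square.
Longitude square 3; −1 → 2.
The latitude characters are unchanged.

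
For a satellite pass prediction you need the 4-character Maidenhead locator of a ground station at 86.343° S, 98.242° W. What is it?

Add 180° to longitude and 90° to latitude: 81.76, 3.66.
Field: lon ⌊81.76/20⌋ = 4 → E; lat ⌊3.66/10⌋ = 0 → A.
Square: lon ⌊1.76/2⌋ = 0; lat ⌊3.66/1⌋ = 3.

EA03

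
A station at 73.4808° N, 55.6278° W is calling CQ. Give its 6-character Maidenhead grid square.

GQ23el

Shift to the Maidenhead origin (180°W, 90°S): lon 124.3722, lat 163.4808.
Field: 124.3722/20 → 6 → G, 163.4808/10 → 16 → Q; chars GQ.
Square: 4.3722/2 → 2, 3.4808/1 → 3; chars 23.
Subsquare: 0.3722/0.0833333 → 4 → e, 0.4808/0.0416667 → 11 → l; chars el.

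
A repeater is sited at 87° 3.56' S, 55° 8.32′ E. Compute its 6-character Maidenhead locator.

Offset from 180°W / 90°S: lon 235.1387°, lat 2.9407°.
Field (20°×10°, letters A–R): 235.1387/20 → 11 → L, 2.9407/10 → 0 → A; chars LA.
Square (2°×1°, digits 0–9): 15.1387/2 → 7, 2.9407/1 → 2; chars 72.
Subsquare (5′×2.5′, letters a–x): 1.1387/0.0833333 → 13 → n, 0.9407/0.0416667 → 22 → w; chars nw.

LA72nw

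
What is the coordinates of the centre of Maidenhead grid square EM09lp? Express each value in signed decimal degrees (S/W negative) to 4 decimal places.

39.6458, -99.0417

Field E=4, M=12: +4·20° lon, +12·10° lat → SW at lon -100°, lat 30°.
Square 0, 9: +0·2° lon, +9·1° lat → SW at lon -100°, lat 39°.
Subsquare l=11, p=15: +11·0.0833333° lon, +15·0.0416667° lat → SW at lon -99.0833°, lat 39.625°.
Cell spans 0.0833333° lon × 0.0416667° lat. Centre is SW corner plus half of each.
latitude 39.6458, longitude -99.0417.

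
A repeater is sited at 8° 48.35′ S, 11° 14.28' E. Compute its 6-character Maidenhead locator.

Shift to the Maidenhead origin (180°W, 90°S): lon 191.2380, lat 81.1942.
Field: lon ⌊191.2380/20⌋ = 9 → J; lat ⌊81.1942/10⌋ = 8 → I.
Square: lon ⌊11.2380/2⌋ = 5; lat ⌊1.1942/1⌋ = 1.
Subsquare: lon ⌊1.2380/0.0833333⌋ = 14 → o; lat ⌊0.1942/0.0416667⌋ = 4 → e.

JI51oe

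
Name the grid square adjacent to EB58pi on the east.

Longitude subsquare p = 15; +1 → 16 = q.
The latitude characters are unchanged.

EB58qi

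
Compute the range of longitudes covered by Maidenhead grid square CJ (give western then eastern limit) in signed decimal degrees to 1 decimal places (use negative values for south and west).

Field C=2, J=9: +2·20° lon, +9·10° lat → SW at lon -140°, lat 0°.
Cell spans 20° lon × 10° lat.
west -140.0, east -120.0.

-140.0, -120.0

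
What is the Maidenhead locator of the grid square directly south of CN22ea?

CN21ex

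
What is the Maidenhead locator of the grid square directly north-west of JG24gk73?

Longitude extended square 7; −1 → 6.
Latitude extended square 3; +1 → 4.

JG24gk64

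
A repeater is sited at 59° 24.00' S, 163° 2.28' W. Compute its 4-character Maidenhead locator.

AD80

Add 180° to longitude and 90° to latitude: 16.96, 30.60.
Field: lon ⌊16.96/20⌋ = 0 → A; lat ⌊30.60/10⌋ = 3 → D.
Square: lon ⌊16.96/2⌋ = 8; lat ⌊0.60/1⌋ = 0.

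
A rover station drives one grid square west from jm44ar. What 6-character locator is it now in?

Longitude subsquare a = 0; −1 → -1, wraps to 23 = x, carry into square.
Longitude square 4; −1 → 3.
The latitude characters are unchanged.

JM34xr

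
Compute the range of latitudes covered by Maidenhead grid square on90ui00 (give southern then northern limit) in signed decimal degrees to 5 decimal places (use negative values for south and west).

Field O=14, N=13: +14·20° lon, +13·10° lat → SW at lon 100°, lat 40°.
Square 9, 0: +9·2° lon, +0·1° lat → SW at lon 118°, lat 40°.
Subsquare u=20, i=8: +20·0.0833333° lon, +8·0.0416667° lat → SW at lon 119.667°, lat 40.3333°.
Extended square 0, 0: +0·0.00833333° lon, +0·0.00416667° lat → SW at lon 119.667°, lat 40.3333°.
Cell spans 0.00833333° lon × 0.00416667° lat.
south 40.33333, north 40.33750.

40.33333, 40.33750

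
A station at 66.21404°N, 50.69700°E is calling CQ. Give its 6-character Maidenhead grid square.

Shift to the Maidenhead origin (180°W, 90°S): lon 230.6970, lat 156.2140.
Field (20°×10°, letters A–R): 230.6970/20 → 11 → L, 156.2140/10 → 15 → P; chars LP.
Square (2°×1°, digits 0–9): 10.6970/2 → 5, 6.2140/1 → 6; chars 56.
Subsquare (5′×2.5′, letters a–x): 0.6970/0.0833333 → 8 → i, 0.2140/0.0416667 → 5 → f; chars if.

LP56if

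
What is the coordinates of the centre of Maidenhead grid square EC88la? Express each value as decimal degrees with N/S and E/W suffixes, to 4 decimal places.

Field E=4, C=2: +4·20° lon, +2·10° lat → SW at lon -100°, lat -70°.
Square 8, 8: +8·2° lon, +8·1° lat → SW at lon -84°, lat -62°.
Subsquare l=11, a=0: +11·0.0833333° lon, +0·0.0416667° lat → SW at lon -83.0833°, lat -62°.
Cell spans 0.0833333° lon × 0.0416667° lat. Centre is SW corner plus half of each.
latitude 61.9792° S, longitude 83.0417° W.

61.9792° S, 83.0417° W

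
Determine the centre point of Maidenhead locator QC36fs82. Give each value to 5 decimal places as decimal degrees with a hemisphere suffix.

63.23958° S, 146.48750° E

Field Q=16, C=2: +16·20° lon, +2·10° lat → SW at lon 140°, lat -70°.
Square 3, 6: +3·2° lon, +6·1° lat → SW at lon 146°, lat -64°.
Subsquare f=5, s=18: +5·0.0833333° lon, +18·0.0416667° lat → SW at lon 146.417°, lat -63.25°.
Extended square 8, 2: +8·0.00833333° lon, +2·0.00416667° lat → SW at lon 146.483°, lat -63.2417°.
Cell spans 0.00833333° lon × 0.00416667° lat. Centre is SW corner plus half of each.
latitude 63.23958° S, longitude 146.48750° E.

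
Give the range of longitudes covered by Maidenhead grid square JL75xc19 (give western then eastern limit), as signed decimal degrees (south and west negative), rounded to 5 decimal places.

15.92500, 15.93333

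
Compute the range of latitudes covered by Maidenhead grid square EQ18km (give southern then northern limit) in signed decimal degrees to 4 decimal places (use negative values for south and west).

78.5000, 78.5417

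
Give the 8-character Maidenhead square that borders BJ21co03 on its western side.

BJ21bo93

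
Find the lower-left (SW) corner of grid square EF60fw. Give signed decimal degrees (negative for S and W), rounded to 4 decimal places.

Field E=4, F=5: +4·20° lon, +5·10° lat → SW at lon -100°, lat -40°.
Square 6, 0: +6·2° lon, +0·1° lat → SW at lon -88°, lat -40°.
Subsquare f=5, w=22: +5·0.0833333° lon, +22·0.0416667° lat → SW at lon -87.5833°, lat -39.0833°.
latitude -39.0833, longitude -87.5833.

-39.0833, -87.5833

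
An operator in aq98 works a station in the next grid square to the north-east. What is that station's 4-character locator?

BQ09

Longitude square 9; +1 → 10, wraps to 0, carry into field.
Longitude field A = 0; +1 → 1 = B.
Latitude square 8; +1 → 9.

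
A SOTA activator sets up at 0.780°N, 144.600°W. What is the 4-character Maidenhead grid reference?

BJ70

Offset from 180°W / 90°S: lon 35.40°, lat 90.78°.
Field (20°×10°, letters A–R): lon ⌊35.40/20⌋ = 1 → B; lat ⌊90.78/10⌋ = 9 → J.
Square (2°×1°, digits 0–9): lon ⌊15.40/2⌋ = 7; lat ⌊0.78/1⌋ = 0.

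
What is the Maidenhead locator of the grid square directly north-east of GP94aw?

GP94bx

Longitude subsquare a = 0; +1 → 1 = b.
Latitude subsquare w = 22; +1 → 23 = x.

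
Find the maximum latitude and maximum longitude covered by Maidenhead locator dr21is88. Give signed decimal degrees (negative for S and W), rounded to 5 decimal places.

Field D=3, R=17: +3·20° lon, +17·10° lat → SW at lon -120°, lat 80°.
Square 2, 1: +2·2° lon, +1·1° lat → SW at lon -116°, lat 81°.
Subsquare i=8, s=18: +8·0.0833333° lon, +18·0.0416667° lat → SW at lon -115.333°, lat 81.75°.
Extended square 8, 8: +8·0.00833333° lon, +8·0.00416667° lat → SW at lon -115.267°, lat 81.7833°.
Cell spans 0.00833333° lon × 0.00416667° lat. NE corner is SW corner plus one full cell.
latitude 81.78750, longitude -115.25833.

81.78750, -115.25833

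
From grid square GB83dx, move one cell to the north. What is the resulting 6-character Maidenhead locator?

GB84da

Latitude subsquare x = 23; +1 → 24, wraps to 0 = a, carry into square.
Latitude square 3; +1 → 4.
The longitude characters are unchanged.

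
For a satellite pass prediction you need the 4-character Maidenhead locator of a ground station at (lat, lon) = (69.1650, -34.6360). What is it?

Offset from 180°W / 90°S: lon 145.36°, lat 159.17°.
Field: 145.36/20 → 7 → H, 159.17/10 → 15 → P; chars HP.
Square: 5.36/2 → 2, 9.17/1 → 9; chars 29.

HP29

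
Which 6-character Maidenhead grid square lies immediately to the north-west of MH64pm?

Longitude subsquare p = 15; −1 → 14 = o.
Latitude subsquare m = 12; +1 → 13 = n.

MH64on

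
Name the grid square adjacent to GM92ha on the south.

GM91hx

Latitude subsquare a = 0; −1 → -1, wraps to 23 = x, carry into square.
Latitude square 2; −1 → 1.
The longitude characters are unchanged.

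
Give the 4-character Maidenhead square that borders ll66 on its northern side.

LL67

Latitude square 6; +1 → 7.
The longitude characters are unchanged.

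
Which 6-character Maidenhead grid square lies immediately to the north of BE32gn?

BE32go

Latitude subsquare n = 13; +1 → 14 = o.
The longitude characters are unchanged.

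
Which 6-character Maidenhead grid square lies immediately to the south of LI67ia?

Latitude subsquare a = 0; −1 → -1, wraps to 23 = x, carry into square.
Latitude square 7; −1 → 6.
The longitude characters are unchanged.

LI66ix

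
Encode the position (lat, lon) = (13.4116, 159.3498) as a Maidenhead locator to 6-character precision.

Shift to the Maidenhead origin (180°W, 90°S): lon 339.3498, lat 103.4116.
Field: lon ⌊339.3498/20⌋ = 16 → Q; lat ⌊103.4116/10⌋ = 10 → K.
Square: lon ⌊19.3498/2⌋ = 9; lat ⌊3.4116/1⌋ = 3.
Subsquare: lon ⌊1.3498/0.0833333⌋ = 16 → q; lat ⌊0.4116/0.0416667⌋ = 9 → j.

QK93qj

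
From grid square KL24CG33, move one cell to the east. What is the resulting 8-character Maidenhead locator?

KL24cg43

Longitude extended square 3; +1 → 4.
The latitude characters are unchanged.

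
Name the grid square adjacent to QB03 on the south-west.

PB92

Longitude square 0; −1 → -1, wraps to 9, carry into field.
Longitude field Q = 16; −1 → 15 = P.
Latitude square 3; −1 → 2.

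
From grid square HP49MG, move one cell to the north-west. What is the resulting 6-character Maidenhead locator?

HP49lh

Longitude subsquare m = 12; −1 → 11 = l.
Latitude subsquare g = 6; +1 → 7 = h.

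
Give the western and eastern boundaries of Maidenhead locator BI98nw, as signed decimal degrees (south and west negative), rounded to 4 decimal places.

-140.9167, -140.8333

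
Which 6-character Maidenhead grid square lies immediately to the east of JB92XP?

KB02ap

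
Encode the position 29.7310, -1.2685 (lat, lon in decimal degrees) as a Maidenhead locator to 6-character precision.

Add 180° to longitude and 90° to latitude: 178.7315, 119.7310.
Field: 178.7315/20 → 8 → I, 119.7310/10 → 11 → L; chars IL.
Square: 18.7315/2 → 9, 9.7310/1 → 9; chars 99.
Subsquare: 0.7315/0.0833333 → 8 → i, 0.7310/0.0416667 → 17 → r; chars ir.

IL99ir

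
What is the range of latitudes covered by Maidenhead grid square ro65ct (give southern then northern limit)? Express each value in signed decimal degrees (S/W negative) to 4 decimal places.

55.7917, 55.8333

Field R=17, O=14: +17·20° lon, +14·10° lat → SW at lon 160°, lat 50°.
Square 6, 5: +6·2° lon, +5·1° lat → SW at lon 172°, lat 55°.
Subsquare c=2, t=19: +2·0.0833333° lon, +19·0.0416667° lat → SW at lon 172.167°, lat 55.7917°.
Cell spans 0.0833333° lon × 0.0416667° lat.
south 55.7917, north 55.8333.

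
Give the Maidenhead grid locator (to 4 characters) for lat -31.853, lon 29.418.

KF48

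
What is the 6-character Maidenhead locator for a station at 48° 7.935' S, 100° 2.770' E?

Offset from 180°W / 90°S: lon 280.0462°, lat 41.8678°.
Field: 280.0462/20 → 14 → O, 41.8678/10 → 4 → E; chars OE.
Square: 0.0462/2 → 0, 1.8678/1 → 1; chars 01.
Subsquare: 0.0462/0.0833333 → 0 → a, 0.8678/0.0416667 → 20 → u; chars au.

OE01au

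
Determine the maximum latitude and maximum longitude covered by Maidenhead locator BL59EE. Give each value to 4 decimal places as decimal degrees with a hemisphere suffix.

29.2083° N, 149.5833° W

Field B=1, L=11: +1·20° lon, +11·10° lat → SW at lon -160°, lat 20°.
Square 5, 9: +5·2° lon, +9·1° lat → SW at lon -150°, lat 29°.
Subsquare e=4, e=4: +4·0.0833333° lon, +4·0.0416667° lat → SW at lon -149.667°, lat 29.1667°.
Cell spans 0.0833333° lon × 0.0416667° lat. NE corner is SW corner plus one full cell.
latitude 29.2083° N, longitude 149.5833° W.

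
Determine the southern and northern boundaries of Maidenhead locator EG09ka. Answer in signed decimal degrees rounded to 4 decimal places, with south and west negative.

-21.0000, -20.9583

Field E=4, G=6: +4·20° lon, +6·10° lat → SW at lon -100°, lat -30°.
Square 0, 9: +0·2° lon, +9·1° lat → SW at lon -100°, lat -21°.
Subsquare k=10, a=0: +10·0.0833333° lon, +0·0.0416667° lat → SW at lon -99.1667°, lat -21°.
Cell spans 0.0833333° lon × 0.0416667° lat.
south -21.0000, north -20.9583.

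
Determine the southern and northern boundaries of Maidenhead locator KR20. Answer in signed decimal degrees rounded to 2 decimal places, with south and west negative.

Field K=10, R=17: +10·20° lon, +17·10° lat → SW at lon 20°, lat 80°.
Square 2, 0: +2·2° lon, +0·1° lat → SW at lon 24°, lat 80°.
Cell spans 2° lon × 1° lat.
south 80.00, north 81.00.

80.00, 81.00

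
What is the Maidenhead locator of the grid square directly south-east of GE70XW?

Longitude subsquare x = 23; +1 → 24, wraps to 0 = a, carry into square.
Longitude square 7; +1 → 8.
Latitude subsquare w = 22; −1 → 21 = v.

GE80av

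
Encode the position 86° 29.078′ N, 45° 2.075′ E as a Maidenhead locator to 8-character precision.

Offset from 180°W / 90°S: lon 225.03458°, lat 176.48463°.
Field: 225.03458/20 → 11 → L, 176.48463/10 → 17 → R; chars LR.
Square: 5.03458/2 → 2, 6.48463/1 → 6; chars 26.
Subsquare: 1.03458/0.0833333 → 12 → m, 0.48463/0.0416667 → 11 → l; chars ml.
Extended square: 0.03458/0.00833333 → 4, 0.02630/0.00416667 → 6; chars 46.

LR26ml46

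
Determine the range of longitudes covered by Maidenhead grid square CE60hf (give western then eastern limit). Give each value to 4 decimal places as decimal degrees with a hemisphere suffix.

127.4167° W, 127.3333° W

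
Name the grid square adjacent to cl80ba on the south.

Latitude subsquare a = 0; −1 → -1, wraps to 23 = x, carry into square.
Latitude square 0; −1 → -1, wraps to 9, carry into field.
Latitude field L = 11; −1 → 10 = K.
The longitude characters are unchanged.

CK89bx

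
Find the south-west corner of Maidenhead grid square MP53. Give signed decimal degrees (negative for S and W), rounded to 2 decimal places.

63.00, 70.00

Field M=12, P=15: +12·20° lon, +15·10° lat → SW at lon 60°, lat 60°.
Square 5, 3: +5·2° lon, +3·1° lat → SW at lon 70°, lat 63°.
latitude 63.00, longitude 70.00.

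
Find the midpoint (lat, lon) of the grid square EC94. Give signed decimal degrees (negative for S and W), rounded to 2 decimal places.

-65.50, -81.00

Field E=4, C=2: +4·20° lon, +2·10° lat → SW at lon -100°, lat -70°.
Square 9, 4: +9·2° lon, +4·1° lat → SW at lon -82°, lat -66°.
Cell spans 2° lon × 1° lat. Centre is SW corner plus half of each.
latitude -65.50, longitude -81.00.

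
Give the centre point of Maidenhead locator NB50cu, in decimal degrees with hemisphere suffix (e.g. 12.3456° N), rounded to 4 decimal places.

Field N=13, B=1: +13·20° lon, +1·10° lat → SW at lon 80°, lat -80°.
Square 5, 0: +5·2° lon, +0·1° lat → SW at lon 90°, lat -80°.
Subsquare c=2, u=20: +2·0.0833333° lon, +20·0.0416667° lat → SW at lon 90.1667°, lat -79.1667°.
Cell spans 0.0833333° lon × 0.0416667° lat. Centre is SW corner plus half of each.
latitude 79.1458° S, longitude 90.2083° E.

79.1458° S, 90.2083° E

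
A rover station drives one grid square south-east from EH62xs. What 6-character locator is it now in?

EH72ar

Longitude subsquare x = 23; +1 → 24, wraps to 0 = a, carry into square.
Longitude square 6; +1 → 7.
Latitude subsquare s = 18; −1 → 17 = r.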